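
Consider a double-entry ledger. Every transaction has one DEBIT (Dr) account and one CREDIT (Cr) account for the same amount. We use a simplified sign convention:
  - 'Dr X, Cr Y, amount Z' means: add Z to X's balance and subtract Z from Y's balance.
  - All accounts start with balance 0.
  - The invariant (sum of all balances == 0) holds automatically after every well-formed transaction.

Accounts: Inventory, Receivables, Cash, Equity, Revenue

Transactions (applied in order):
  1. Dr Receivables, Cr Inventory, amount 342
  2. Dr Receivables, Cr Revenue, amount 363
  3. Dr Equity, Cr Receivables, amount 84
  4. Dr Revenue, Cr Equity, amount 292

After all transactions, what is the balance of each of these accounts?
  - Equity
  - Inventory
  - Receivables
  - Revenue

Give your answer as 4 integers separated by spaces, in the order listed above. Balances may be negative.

After txn 1 (Dr Receivables, Cr Inventory, amount 342): Inventory=-342 Receivables=342
After txn 2 (Dr Receivables, Cr Revenue, amount 363): Inventory=-342 Receivables=705 Revenue=-363
After txn 3 (Dr Equity, Cr Receivables, amount 84): Equity=84 Inventory=-342 Receivables=621 Revenue=-363
After txn 4 (Dr Revenue, Cr Equity, amount 292): Equity=-208 Inventory=-342 Receivables=621 Revenue=-71

Answer: -208 -342 621 -71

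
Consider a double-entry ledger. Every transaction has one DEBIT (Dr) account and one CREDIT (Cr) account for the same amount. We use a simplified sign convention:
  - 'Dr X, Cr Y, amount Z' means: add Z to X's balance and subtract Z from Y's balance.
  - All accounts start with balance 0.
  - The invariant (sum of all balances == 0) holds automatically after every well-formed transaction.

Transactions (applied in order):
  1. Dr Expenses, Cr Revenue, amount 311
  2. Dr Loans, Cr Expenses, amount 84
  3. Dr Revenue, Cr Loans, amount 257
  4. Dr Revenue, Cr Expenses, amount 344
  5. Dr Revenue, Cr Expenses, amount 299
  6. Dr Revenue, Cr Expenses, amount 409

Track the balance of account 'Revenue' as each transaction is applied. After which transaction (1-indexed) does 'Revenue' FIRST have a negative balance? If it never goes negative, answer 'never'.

After txn 1: Revenue=-311

Answer: 1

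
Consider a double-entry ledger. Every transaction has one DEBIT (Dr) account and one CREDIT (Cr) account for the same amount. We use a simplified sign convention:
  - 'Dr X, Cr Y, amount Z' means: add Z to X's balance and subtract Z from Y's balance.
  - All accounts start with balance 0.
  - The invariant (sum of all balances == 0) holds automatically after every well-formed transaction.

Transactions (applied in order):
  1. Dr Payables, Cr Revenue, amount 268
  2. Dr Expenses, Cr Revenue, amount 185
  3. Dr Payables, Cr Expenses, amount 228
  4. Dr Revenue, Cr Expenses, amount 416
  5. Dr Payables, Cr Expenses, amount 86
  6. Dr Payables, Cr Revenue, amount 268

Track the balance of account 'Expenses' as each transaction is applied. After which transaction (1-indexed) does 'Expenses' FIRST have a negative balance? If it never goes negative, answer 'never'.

Answer: 3

Derivation:
After txn 1: Expenses=0
After txn 2: Expenses=185
After txn 3: Expenses=-43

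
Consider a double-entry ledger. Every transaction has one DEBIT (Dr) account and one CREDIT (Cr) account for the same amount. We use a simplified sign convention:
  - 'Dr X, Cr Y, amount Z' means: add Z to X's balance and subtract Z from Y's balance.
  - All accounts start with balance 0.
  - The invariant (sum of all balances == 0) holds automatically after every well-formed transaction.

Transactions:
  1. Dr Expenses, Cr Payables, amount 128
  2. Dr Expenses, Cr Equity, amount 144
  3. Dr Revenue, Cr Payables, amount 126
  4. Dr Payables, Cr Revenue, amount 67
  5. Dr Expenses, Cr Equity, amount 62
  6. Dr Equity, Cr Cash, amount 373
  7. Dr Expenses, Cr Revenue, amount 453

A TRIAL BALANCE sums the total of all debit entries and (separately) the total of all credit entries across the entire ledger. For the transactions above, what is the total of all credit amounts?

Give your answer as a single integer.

Answer: 1353

Derivation:
Txn 1: credit+=128
Txn 2: credit+=144
Txn 3: credit+=126
Txn 4: credit+=67
Txn 5: credit+=62
Txn 6: credit+=373
Txn 7: credit+=453
Total credits = 1353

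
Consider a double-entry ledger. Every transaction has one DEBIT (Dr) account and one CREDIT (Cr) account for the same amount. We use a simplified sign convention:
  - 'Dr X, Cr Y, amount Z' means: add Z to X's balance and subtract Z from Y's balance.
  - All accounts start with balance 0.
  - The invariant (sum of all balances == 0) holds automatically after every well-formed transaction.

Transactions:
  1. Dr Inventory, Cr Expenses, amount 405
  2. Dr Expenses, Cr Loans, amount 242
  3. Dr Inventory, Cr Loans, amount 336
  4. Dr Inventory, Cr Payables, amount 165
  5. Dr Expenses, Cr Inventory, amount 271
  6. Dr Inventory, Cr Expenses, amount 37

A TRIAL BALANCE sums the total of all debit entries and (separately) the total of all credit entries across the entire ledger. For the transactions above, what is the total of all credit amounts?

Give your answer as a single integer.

Txn 1: credit+=405
Txn 2: credit+=242
Txn 3: credit+=336
Txn 4: credit+=165
Txn 5: credit+=271
Txn 6: credit+=37
Total credits = 1456

Answer: 1456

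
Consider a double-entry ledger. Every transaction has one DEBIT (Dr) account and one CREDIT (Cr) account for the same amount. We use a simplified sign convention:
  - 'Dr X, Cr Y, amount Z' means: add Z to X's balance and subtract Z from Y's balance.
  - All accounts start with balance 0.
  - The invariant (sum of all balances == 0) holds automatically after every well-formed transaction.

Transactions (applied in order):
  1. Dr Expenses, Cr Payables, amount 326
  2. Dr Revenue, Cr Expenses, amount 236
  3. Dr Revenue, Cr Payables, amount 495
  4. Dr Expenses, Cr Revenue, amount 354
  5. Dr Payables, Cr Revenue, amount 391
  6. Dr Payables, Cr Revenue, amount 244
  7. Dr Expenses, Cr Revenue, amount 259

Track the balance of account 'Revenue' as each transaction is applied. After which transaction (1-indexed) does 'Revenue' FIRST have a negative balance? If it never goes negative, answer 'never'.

After txn 1: Revenue=0
After txn 2: Revenue=236
After txn 3: Revenue=731
After txn 4: Revenue=377
After txn 5: Revenue=-14

Answer: 5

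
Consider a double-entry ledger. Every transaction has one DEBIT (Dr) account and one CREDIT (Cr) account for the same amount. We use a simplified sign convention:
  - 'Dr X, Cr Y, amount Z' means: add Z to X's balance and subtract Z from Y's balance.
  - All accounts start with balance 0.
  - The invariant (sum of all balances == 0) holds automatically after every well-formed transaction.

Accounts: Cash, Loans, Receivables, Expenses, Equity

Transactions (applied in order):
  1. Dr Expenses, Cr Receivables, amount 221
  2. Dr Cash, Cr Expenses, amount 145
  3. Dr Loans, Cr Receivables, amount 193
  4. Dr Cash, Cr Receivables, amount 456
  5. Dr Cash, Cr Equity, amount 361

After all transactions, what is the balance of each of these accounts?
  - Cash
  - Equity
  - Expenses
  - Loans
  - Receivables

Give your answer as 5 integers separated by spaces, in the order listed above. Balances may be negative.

Answer: 962 -361 76 193 -870

Derivation:
After txn 1 (Dr Expenses, Cr Receivables, amount 221): Expenses=221 Receivables=-221
After txn 2 (Dr Cash, Cr Expenses, amount 145): Cash=145 Expenses=76 Receivables=-221
After txn 3 (Dr Loans, Cr Receivables, amount 193): Cash=145 Expenses=76 Loans=193 Receivables=-414
After txn 4 (Dr Cash, Cr Receivables, amount 456): Cash=601 Expenses=76 Loans=193 Receivables=-870
After txn 5 (Dr Cash, Cr Equity, amount 361): Cash=962 Equity=-361 Expenses=76 Loans=193 Receivables=-870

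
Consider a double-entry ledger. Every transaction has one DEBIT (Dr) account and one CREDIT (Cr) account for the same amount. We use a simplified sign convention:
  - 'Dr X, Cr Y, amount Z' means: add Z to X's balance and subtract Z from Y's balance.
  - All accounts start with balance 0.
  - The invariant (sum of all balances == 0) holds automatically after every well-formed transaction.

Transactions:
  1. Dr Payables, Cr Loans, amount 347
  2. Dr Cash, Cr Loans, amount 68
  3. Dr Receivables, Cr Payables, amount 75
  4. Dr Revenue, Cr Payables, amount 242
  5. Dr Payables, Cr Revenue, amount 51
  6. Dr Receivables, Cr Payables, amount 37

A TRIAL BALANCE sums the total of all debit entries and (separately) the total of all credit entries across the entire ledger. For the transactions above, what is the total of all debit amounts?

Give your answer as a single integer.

Answer: 820

Derivation:
Txn 1: debit+=347
Txn 2: debit+=68
Txn 3: debit+=75
Txn 4: debit+=242
Txn 5: debit+=51
Txn 6: debit+=37
Total debits = 820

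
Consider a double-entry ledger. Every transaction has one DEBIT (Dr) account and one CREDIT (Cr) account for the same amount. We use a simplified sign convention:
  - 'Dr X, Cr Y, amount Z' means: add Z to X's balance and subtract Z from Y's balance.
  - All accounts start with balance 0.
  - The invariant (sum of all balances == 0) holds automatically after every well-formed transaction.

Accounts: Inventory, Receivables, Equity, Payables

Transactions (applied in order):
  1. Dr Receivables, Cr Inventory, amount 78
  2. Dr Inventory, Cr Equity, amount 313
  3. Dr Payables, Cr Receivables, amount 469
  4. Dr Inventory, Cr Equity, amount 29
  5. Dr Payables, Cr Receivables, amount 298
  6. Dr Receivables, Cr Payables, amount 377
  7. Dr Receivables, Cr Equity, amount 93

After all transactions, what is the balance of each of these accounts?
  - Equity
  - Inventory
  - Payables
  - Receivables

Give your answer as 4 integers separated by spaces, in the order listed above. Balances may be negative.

Answer: -435 264 390 -219

Derivation:
After txn 1 (Dr Receivables, Cr Inventory, amount 78): Inventory=-78 Receivables=78
After txn 2 (Dr Inventory, Cr Equity, amount 313): Equity=-313 Inventory=235 Receivables=78
After txn 3 (Dr Payables, Cr Receivables, amount 469): Equity=-313 Inventory=235 Payables=469 Receivables=-391
After txn 4 (Dr Inventory, Cr Equity, amount 29): Equity=-342 Inventory=264 Payables=469 Receivables=-391
After txn 5 (Dr Payables, Cr Receivables, amount 298): Equity=-342 Inventory=264 Payables=767 Receivables=-689
After txn 6 (Dr Receivables, Cr Payables, amount 377): Equity=-342 Inventory=264 Payables=390 Receivables=-312
After txn 7 (Dr Receivables, Cr Equity, amount 93): Equity=-435 Inventory=264 Payables=390 Receivables=-219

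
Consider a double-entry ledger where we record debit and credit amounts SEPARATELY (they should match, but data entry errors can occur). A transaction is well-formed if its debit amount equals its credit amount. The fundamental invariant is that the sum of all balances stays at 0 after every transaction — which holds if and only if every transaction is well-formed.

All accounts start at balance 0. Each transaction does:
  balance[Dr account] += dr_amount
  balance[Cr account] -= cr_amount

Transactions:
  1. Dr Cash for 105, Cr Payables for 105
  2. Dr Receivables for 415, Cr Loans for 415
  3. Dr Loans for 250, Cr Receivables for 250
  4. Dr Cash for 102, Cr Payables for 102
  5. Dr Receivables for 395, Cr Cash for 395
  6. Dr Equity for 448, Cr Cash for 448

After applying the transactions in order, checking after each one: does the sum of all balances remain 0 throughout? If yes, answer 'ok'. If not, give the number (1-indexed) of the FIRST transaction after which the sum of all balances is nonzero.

After txn 1: dr=105 cr=105 sum_balances=0
After txn 2: dr=415 cr=415 sum_balances=0
After txn 3: dr=250 cr=250 sum_balances=0
After txn 4: dr=102 cr=102 sum_balances=0
After txn 5: dr=395 cr=395 sum_balances=0
After txn 6: dr=448 cr=448 sum_balances=0

Answer: ok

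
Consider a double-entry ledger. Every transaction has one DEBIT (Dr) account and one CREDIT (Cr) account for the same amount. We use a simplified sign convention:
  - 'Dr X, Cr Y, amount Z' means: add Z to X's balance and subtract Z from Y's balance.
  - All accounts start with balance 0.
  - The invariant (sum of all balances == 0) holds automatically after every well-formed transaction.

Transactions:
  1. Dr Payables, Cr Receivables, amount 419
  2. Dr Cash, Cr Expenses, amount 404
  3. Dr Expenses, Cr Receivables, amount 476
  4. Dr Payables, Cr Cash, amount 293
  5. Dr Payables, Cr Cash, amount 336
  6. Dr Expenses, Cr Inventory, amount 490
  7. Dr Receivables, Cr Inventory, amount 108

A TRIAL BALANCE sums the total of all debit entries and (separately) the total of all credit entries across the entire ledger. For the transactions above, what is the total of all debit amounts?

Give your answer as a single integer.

Answer: 2526

Derivation:
Txn 1: debit+=419
Txn 2: debit+=404
Txn 3: debit+=476
Txn 4: debit+=293
Txn 5: debit+=336
Txn 6: debit+=490
Txn 7: debit+=108
Total debits = 2526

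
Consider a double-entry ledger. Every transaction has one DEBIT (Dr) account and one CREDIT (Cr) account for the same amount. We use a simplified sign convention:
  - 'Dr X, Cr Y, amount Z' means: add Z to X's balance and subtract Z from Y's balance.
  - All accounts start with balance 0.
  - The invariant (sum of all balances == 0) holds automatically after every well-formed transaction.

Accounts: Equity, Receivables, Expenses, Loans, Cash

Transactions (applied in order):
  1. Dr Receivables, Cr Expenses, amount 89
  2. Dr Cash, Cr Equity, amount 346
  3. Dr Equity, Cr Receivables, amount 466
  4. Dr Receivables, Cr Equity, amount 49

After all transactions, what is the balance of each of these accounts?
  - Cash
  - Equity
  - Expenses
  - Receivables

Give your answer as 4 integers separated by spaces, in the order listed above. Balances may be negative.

Answer: 346 71 -89 -328

Derivation:
After txn 1 (Dr Receivables, Cr Expenses, amount 89): Expenses=-89 Receivables=89
After txn 2 (Dr Cash, Cr Equity, amount 346): Cash=346 Equity=-346 Expenses=-89 Receivables=89
After txn 3 (Dr Equity, Cr Receivables, amount 466): Cash=346 Equity=120 Expenses=-89 Receivables=-377
After txn 4 (Dr Receivables, Cr Equity, amount 49): Cash=346 Equity=71 Expenses=-89 Receivables=-328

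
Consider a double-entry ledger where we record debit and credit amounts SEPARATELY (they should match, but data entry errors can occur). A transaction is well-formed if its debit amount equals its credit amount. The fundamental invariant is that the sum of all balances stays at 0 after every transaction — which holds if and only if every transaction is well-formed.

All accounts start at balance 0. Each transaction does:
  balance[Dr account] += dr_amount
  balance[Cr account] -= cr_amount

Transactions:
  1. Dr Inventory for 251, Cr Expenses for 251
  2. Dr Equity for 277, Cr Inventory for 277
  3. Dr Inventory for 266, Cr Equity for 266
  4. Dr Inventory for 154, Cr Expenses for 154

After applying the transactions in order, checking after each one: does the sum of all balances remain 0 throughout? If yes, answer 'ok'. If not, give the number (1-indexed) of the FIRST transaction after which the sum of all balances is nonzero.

After txn 1: dr=251 cr=251 sum_balances=0
After txn 2: dr=277 cr=277 sum_balances=0
After txn 3: dr=266 cr=266 sum_balances=0
After txn 4: dr=154 cr=154 sum_balances=0

Answer: ok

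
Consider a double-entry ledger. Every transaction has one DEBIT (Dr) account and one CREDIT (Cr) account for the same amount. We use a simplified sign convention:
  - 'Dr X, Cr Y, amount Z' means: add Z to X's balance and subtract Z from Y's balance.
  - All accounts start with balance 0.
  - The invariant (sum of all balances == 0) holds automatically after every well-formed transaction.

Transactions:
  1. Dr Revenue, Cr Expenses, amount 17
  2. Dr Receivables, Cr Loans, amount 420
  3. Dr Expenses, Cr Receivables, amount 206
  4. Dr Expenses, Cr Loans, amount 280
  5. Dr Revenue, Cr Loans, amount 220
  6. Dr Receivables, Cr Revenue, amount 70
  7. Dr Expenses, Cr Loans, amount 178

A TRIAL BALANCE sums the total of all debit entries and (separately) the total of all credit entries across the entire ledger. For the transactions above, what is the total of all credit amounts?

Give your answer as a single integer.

Answer: 1391

Derivation:
Txn 1: credit+=17
Txn 2: credit+=420
Txn 3: credit+=206
Txn 4: credit+=280
Txn 5: credit+=220
Txn 6: credit+=70
Txn 7: credit+=178
Total credits = 1391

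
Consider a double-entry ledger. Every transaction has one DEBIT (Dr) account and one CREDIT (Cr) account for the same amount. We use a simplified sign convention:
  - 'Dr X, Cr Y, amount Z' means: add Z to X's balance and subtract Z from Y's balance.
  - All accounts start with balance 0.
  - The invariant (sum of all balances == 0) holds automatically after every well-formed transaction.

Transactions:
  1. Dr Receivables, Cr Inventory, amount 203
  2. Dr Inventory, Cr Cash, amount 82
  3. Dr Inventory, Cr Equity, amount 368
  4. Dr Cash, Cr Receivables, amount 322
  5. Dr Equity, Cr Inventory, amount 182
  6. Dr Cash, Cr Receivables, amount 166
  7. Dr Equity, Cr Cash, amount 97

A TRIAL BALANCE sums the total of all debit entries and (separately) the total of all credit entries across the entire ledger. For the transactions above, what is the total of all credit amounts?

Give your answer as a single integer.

Answer: 1420

Derivation:
Txn 1: credit+=203
Txn 2: credit+=82
Txn 3: credit+=368
Txn 4: credit+=322
Txn 5: credit+=182
Txn 6: credit+=166
Txn 7: credit+=97
Total credits = 1420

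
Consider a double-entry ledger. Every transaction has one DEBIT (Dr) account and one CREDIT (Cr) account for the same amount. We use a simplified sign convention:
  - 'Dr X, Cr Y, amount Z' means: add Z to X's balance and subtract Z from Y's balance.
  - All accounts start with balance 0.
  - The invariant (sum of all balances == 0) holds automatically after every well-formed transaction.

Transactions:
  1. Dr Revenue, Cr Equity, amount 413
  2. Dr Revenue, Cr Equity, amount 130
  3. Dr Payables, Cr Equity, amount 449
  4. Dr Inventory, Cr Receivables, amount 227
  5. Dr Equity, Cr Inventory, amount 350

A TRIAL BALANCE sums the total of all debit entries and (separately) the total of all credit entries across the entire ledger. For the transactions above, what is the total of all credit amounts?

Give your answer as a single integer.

Txn 1: credit+=413
Txn 2: credit+=130
Txn 3: credit+=449
Txn 4: credit+=227
Txn 5: credit+=350
Total credits = 1569

Answer: 1569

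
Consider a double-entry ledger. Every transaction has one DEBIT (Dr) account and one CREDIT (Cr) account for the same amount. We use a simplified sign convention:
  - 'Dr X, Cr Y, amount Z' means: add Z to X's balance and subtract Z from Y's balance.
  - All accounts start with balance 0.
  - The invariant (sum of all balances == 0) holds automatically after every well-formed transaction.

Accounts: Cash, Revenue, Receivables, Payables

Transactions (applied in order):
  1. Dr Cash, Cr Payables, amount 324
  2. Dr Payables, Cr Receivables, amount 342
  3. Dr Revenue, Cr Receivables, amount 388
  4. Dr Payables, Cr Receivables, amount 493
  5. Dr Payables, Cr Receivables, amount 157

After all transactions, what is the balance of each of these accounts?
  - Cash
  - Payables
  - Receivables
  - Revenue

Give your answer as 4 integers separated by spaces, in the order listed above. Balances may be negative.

After txn 1 (Dr Cash, Cr Payables, amount 324): Cash=324 Payables=-324
After txn 2 (Dr Payables, Cr Receivables, amount 342): Cash=324 Payables=18 Receivables=-342
After txn 3 (Dr Revenue, Cr Receivables, amount 388): Cash=324 Payables=18 Receivables=-730 Revenue=388
After txn 4 (Dr Payables, Cr Receivables, amount 493): Cash=324 Payables=511 Receivables=-1223 Revenue=388
After txn 5 (Dr Payables, Cr Receivables, amount 157): Cash=324 Payables=668 Receivables=-1380 Revenue=388

Answer: 324 668 -1380 388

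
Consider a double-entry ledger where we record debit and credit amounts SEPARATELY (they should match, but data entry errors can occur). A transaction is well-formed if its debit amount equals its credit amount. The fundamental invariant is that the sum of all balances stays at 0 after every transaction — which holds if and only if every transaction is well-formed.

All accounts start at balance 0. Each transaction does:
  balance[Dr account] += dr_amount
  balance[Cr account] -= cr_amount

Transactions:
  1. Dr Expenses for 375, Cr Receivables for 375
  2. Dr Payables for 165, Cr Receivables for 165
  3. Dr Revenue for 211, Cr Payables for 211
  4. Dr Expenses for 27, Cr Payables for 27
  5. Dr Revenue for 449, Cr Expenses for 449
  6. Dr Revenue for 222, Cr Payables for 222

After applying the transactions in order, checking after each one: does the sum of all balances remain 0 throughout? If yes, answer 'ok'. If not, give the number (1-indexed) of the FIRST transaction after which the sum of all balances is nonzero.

Answer: ok

Derivation:
After txn 1: dr=375 cr=375 sum_balances=0
After txn 2: dr=165 cr=165 sum_balances=0
After txn 3: dr=211 cr=211 sum_balances=0
After txn 4: dr=27 cr=27 sum_balances=0
After txn 5: dr=449 cr=449 sum_balances=0
After txn 6: dr=222 cr=222 sum_balances=0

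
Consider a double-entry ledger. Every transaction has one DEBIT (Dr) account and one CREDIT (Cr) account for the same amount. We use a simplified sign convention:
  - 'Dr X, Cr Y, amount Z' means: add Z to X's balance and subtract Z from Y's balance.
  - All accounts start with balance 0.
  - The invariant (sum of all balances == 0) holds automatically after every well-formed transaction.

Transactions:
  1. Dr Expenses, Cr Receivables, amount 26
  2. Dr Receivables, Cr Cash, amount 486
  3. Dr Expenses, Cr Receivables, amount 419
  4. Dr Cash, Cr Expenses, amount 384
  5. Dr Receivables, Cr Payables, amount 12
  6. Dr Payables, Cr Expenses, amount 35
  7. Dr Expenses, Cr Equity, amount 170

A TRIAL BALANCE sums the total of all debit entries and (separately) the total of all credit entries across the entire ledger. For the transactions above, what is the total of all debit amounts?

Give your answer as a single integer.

Answer: 1532

Derivation:
Txn 1: debit+=26
Txn 2: debit+=486
Txn 3: debit+=419
Txn 4: debit+=384
Txn 5: debit+=12
Txn 6: debit+=35
Txn 7: debit+=170
Total debits = 1532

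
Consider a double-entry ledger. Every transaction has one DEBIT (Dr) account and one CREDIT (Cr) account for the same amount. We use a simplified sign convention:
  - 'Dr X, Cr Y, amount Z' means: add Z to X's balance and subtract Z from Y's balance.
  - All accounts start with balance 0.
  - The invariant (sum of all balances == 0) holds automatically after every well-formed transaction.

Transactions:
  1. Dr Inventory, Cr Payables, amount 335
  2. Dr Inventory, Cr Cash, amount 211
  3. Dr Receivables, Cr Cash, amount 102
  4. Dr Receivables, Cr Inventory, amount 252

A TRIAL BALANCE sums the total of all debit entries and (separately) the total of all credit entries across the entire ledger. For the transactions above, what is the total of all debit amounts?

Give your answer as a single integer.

Answer: 900

Derivation:
Txn 1: debit+=335
Txn 2: debit+=211
Txn 3: debit+=102
Txn 4: debit+=252
Total debits = 900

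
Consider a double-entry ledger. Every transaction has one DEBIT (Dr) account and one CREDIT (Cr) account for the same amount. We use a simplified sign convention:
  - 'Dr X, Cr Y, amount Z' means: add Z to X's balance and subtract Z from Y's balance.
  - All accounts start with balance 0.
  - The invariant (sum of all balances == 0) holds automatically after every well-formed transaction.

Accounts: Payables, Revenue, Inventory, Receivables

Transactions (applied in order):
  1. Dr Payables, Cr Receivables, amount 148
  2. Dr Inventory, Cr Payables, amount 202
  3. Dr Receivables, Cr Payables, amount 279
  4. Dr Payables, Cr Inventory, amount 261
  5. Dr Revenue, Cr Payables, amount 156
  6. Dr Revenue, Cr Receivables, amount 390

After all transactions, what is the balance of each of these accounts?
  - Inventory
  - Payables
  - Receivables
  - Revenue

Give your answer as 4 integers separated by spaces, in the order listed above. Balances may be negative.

After txn 1 (Dr Payables, Cr Receivables, amount 148): Payables=148 Receivables=-148
After txn 2 (Dr Inventory, Cr Payables, amount 202): Inventory=202 Payables=-54 Receivables=-148
After txn 3 (Dr Receivables, Cr Payables, amount 279): Inventory=202 Payables=-333 Receivables=131
After txn 4 (Dr Payables, Cr Inventory, amount 261): Inventory=-59 Payables=-72 Receivables=131
After txn 5 (Dr Revenue, Cr Payables, amount 156): Inventory=-59 Payables=-228 Receivables=131 Revenue=156
After txn 6 (Dr Revenue, Cr Receivables, amount 390): Inventory=-59 Payables=-228 Receivables=-259 Revenue=546

Answer: -59 -228 -259 546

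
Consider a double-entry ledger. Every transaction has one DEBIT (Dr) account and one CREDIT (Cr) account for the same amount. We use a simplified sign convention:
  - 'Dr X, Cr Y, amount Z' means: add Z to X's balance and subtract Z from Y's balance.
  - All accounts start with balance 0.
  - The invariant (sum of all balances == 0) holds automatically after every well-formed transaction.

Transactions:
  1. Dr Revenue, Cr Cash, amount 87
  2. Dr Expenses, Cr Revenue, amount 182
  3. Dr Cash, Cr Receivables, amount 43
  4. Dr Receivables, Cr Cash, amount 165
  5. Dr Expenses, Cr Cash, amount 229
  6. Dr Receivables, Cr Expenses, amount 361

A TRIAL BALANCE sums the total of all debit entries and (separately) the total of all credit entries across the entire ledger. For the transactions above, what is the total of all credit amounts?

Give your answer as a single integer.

Answer: 1067

Derivation:
Txn 1: credit+=87
Txn 2: credit+=182
Txn 3: credit+=43
Txn 4: credit+=165
Txn 5: credit+=229
Txn 6: credit+=361
Total credits = 1067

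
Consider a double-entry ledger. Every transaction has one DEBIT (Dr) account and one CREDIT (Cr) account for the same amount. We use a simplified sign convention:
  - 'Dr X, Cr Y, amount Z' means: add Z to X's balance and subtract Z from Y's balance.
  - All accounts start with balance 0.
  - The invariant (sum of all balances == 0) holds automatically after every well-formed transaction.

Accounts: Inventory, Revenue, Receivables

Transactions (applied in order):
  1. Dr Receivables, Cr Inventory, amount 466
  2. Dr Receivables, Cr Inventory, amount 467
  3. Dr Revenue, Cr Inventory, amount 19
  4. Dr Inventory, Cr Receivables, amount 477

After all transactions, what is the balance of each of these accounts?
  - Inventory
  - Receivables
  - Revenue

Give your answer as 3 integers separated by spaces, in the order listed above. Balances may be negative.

Answer: -475 456 19

Derivation:
After txn 1 (Dr Receivables, Cr Inventory, amount 466): Inventory=-466 Receivables=466
After txn 2 (Dr Receivables, Cr Inventory, amount 467): Inventory=-933 Receivables=933
After txn 3 (Dr Revenue, Cr Inventory, amount 19): Inventory=-952 Receivables=933 Revenue=19
After txn 4 (Dr Inventory, Cr Receivables, amount 477): Inventory=-475 Receivables=456 Revenue=19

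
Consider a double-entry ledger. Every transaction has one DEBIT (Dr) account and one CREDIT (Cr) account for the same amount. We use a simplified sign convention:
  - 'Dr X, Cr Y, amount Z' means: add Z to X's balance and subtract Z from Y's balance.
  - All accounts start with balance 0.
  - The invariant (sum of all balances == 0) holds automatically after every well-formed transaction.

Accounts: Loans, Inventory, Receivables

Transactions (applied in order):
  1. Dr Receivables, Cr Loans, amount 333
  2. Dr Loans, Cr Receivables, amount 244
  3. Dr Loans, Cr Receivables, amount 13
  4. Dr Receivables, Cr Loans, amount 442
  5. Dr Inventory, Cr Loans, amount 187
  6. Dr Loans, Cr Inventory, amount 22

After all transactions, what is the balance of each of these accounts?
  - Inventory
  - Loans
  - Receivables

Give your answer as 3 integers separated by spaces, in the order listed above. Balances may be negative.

Answer: 165 -683 518

Derivation:
After txn 1 (Dr Receivables, Cr Loans, amount 333): Loans=-333 Receivables=333
After txn 2 (Dr Loans, Cr Receivables, amount 244): Loans=-89 Receivables=89
After txn 3 (Dr Loans, Cr Receivables, amount 13): Loans=-76 Receivables=76
After txn 4 (Dr Receivables, Cr Loans, amount 442): Loans=-518 Receivables=518
After txn 5 (Dr Inventory, Cr Loans, amount 187): Inventory=187 Loans=-705 Receivables=518
After txn 6 (Dr Loans, Cr Inventory, amount 22): Inventory=165 Loans=-683 Receivables=518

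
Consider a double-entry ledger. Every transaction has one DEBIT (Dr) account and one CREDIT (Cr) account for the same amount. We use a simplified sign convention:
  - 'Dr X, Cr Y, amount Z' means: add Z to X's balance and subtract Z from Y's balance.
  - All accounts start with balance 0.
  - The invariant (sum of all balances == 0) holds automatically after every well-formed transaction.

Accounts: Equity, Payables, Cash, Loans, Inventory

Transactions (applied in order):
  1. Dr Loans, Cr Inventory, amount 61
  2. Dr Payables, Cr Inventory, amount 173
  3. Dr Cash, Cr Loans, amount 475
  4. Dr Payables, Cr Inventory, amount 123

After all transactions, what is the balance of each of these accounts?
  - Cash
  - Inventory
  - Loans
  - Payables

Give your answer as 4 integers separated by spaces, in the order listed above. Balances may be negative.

Answer: 475 -357 -414 296

Derivation:
After txn 1 (Dr Loans, Cr Inventory, amount 61): Inventory=-61 Loans=61
After txn 2 (Dr Payables, Cr Inventory, amount 173): Inventory=-234 Loans=61 Payables=173
After txn 3 (Dr Cash, Cr Loans, amount 475): Cash=475 Inventory=-234 Loans=-414 Payables=173
After txn 4 (Dr Payables, Cr Inventory, amount 123): Cash=475 Inventory=-357 Loans=-414 Payables=296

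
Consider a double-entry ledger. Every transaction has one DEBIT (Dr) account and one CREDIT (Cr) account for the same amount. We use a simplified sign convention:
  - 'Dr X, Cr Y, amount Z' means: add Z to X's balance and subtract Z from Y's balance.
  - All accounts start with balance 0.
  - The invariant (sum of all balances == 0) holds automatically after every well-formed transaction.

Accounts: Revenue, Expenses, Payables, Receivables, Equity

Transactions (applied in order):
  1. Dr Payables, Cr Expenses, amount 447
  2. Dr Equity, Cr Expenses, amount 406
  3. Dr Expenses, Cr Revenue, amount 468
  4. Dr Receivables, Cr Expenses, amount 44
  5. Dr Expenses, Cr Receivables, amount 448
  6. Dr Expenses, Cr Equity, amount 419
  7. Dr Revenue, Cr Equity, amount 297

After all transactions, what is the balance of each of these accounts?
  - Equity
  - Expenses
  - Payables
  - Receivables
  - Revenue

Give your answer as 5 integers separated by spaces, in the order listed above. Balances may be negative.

After txn 1 (Dr Payables, Cr Expenses, amount 447): Expenses=-447 Payables=447
After txn 2 (Dr Equity, Cr Expenses, amount 406): Equity=406 Expenses=-853 Payables=447
After txn 3 (Dr Expenses, Cr Revenue, amount 468): Equity=406 Expenses=-385 Payables=447 Revenue=-468
After txn 4 (Dr Receivables, Cr Expenses, amount 44): Equity=406 Expenses=-429 Payables=447 Receivables=44 Revenue=-468
After txn 5 (Dr Expenses, Cr Receivables, amount 448): Equity=406 Expenses=19 Payables=447 Receivables=-404 Revenue=-468
After txn 6 (Dr Expenses, Cr Equity, amount 419): Equity=-13 Expenses=438 Payables=447 Receivables=-404 Revenue=-468
After txn 7 (Dr Revenue, Cr Equity, amount 297): Equity=-310 Expenses=438 Payables=447 Receivables=-404 Revenue=-171

Answer: -310 438 447 -404 -171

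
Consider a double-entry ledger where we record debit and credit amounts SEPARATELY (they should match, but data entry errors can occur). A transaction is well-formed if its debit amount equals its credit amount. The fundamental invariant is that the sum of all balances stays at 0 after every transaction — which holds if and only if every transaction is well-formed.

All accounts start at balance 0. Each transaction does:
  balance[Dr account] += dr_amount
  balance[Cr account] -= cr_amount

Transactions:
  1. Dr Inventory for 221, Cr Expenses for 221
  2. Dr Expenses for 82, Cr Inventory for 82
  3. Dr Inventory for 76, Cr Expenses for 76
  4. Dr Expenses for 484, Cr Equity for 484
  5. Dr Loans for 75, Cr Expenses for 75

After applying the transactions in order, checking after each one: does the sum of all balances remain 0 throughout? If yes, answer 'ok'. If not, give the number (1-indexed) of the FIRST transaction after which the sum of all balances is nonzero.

After txn 1: dr=221 cr=221 sum_balances=0
After txn 2: dr=82 cr=82 sum_balances=0
After txn 3: dr=76 cr=76 sum_balances=0
After txn 4: dr=484 cr=484 sum_balances=0
After txn 5: dr=75 cr=75 sum_balances=0

Answer: ok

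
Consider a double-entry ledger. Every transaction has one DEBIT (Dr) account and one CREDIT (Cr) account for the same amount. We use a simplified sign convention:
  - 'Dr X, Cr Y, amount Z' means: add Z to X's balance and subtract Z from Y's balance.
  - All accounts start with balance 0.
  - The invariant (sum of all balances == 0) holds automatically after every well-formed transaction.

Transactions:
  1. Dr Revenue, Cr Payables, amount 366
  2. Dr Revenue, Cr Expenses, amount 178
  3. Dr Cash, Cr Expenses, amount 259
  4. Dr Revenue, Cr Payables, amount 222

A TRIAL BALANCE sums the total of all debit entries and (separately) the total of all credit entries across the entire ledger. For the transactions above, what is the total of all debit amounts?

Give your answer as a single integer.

Txn 1: debit+=366
Txn 2: debit+=178
Txn 3: debit+=259
Txn 4: debit+=222
Total debits = 1025

Answer: 1025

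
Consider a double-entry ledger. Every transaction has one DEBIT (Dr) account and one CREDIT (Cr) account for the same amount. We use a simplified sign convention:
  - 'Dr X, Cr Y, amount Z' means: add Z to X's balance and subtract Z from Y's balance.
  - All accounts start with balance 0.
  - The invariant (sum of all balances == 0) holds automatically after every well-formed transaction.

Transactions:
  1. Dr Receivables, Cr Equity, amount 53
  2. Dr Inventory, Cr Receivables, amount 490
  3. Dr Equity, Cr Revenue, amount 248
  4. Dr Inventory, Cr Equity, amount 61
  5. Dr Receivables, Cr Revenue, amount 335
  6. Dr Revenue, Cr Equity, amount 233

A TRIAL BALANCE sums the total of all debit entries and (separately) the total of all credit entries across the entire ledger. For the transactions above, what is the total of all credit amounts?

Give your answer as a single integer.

Txn 1: credit+=53
Txn 2: credit+=490
Txn 3: credit+=248
Txn 4: credit+=61
Txn 5: credit+=335
Txn 6: credit+=233
Total credits = 1420

Answer: 1420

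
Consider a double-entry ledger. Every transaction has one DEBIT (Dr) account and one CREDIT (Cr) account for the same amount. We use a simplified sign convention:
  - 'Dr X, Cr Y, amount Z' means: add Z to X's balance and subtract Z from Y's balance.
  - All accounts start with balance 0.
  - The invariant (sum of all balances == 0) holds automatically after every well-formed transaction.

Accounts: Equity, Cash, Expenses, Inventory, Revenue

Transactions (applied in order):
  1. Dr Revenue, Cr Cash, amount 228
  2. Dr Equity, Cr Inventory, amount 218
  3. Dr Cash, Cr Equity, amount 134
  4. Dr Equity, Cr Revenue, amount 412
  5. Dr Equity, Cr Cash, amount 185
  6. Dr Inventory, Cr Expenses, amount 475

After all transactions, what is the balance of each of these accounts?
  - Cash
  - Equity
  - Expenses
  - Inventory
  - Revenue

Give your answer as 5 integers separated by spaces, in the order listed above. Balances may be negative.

Answer: -279 681 -475 257 -184

Derivation:
After txn 1 (Dr Revenue, Cr Cash, amount 228): Cash=-228 Revenue=228
After txn 2 (Dr Equity, Cr Inventory, amount 218): Cash=-228 Equity=218 Inventory=-218 Revenue=228
After txn 3 (Dr Cash, Cr Equity, amount 134): Cash=-94 Equity=84 Inventory=-218 Revenue=228
After txn 4 (Dr Equity, Cr Revenue, amount 412): Cash=-94 Equity=496 Inventory=-218 Revenue=-184
After txn 5 (Dr Equity, Cr Cash, amount 185): Cash=-279 Equity=681 Inventory=-218 Revenue=-184
After txn 6 (Dr Inventory, Cr Expenses, amount 475): Cash=-279 Equity=681 Expenses=-475 Inventory=257 Revenue=-184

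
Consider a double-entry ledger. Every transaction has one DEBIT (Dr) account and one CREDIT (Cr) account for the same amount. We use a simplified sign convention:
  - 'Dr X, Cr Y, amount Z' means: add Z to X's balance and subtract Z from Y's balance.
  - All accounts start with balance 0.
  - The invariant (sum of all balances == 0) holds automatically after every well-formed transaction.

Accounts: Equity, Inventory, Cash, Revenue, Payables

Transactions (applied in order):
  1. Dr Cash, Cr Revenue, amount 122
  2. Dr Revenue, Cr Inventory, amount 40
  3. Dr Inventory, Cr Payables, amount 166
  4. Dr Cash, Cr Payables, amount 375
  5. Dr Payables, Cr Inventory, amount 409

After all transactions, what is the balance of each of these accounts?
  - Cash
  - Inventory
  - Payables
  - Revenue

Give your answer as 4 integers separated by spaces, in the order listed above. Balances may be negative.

Answer: 497 -283 -132 -82

Derivation:
After txn 1 (Dr Cash, Cr Revenue, amount 122): Cash=122 Revenue=-122
After txn 2 (Dr Revenue, Cr Inventory, amount 40): Cash=122 Inventory=-40 Revenue=-82
After txn 3 (Dr Inventory, Cr Payables, amount 166): Cash=122 Inventory=126 Payables=-166 Revenue=-82
After txn 4 (Dr Cash, Cr Payables, amount 375): Cash=497 Inventory=126 Payables=-541 Revenue=-82
After txn 5 (Dr Payables, Cr Inventory, amount 409): Cash=497 Inventory=-283 Payables=-132 Revenue=-82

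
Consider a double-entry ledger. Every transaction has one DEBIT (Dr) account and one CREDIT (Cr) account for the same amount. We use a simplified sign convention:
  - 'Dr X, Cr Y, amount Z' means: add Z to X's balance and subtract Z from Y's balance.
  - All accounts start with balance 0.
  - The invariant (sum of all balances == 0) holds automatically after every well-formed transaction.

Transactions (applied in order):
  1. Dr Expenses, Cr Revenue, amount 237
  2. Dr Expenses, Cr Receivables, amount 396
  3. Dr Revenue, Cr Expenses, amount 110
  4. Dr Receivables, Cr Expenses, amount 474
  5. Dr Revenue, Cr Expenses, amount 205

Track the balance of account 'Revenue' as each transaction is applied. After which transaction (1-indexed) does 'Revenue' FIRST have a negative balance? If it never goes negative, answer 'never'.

Answer: 1

Derivation:
After txn 1: Revenue=-237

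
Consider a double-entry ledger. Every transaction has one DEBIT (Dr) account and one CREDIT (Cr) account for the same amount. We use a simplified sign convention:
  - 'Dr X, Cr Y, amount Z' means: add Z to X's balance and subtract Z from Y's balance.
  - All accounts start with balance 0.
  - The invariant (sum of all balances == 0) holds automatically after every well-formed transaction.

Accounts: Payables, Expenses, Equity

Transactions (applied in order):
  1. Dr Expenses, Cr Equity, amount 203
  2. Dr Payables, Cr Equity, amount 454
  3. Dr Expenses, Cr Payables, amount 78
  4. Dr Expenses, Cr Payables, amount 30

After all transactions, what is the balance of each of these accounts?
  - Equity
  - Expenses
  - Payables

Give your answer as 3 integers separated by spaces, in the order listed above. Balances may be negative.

After txn 1 (Dr Expenses, Cr Equity, amount 203): Equity=-203 Expenses=203
After txn 2 (Dr Payables, Cr Equity, amount 454): Equity=-657 Expenses=203 Payables=454
After txn 3 (Dr Expenses, Cr Payables, amount 78): Equity=-657 Expenses=281 Payables=376
After txn 4 (Dr Expenses, Cr Payables, amount 30): Equity=-657 Expenses=311 Payables=346

Answer: -657 311 346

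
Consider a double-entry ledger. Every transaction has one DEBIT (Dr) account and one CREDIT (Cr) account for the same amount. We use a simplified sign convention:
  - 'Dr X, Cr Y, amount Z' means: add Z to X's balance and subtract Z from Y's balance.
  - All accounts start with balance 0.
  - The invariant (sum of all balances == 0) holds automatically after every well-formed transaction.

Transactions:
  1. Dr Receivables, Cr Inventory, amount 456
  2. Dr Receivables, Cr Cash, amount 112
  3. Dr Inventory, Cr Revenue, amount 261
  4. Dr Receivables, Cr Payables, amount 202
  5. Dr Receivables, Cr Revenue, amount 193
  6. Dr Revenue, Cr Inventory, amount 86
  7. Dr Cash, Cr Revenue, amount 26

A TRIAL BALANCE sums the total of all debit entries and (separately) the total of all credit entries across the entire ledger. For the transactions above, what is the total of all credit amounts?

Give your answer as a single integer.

Txn 1: credit+=456
Txn 2: credit+=112
Txn 3: credit+=261
Txn 4: credit+=202
Txn 5: credit+=193
Txn 6: credit+=86
Txn 7: credit+=26
Total credits = 1336

Answer: 1336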